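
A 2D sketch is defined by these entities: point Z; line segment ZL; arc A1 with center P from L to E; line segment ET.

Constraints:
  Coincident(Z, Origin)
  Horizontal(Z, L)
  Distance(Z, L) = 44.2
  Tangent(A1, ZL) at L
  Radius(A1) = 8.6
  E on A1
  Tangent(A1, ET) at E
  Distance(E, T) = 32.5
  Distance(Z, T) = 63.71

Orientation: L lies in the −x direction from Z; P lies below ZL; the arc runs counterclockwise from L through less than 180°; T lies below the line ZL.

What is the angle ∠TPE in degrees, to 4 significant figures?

75.18°

Z is at the origin; Z and L share the same y with |ZL| = 44.2 and L on the −x side, so L = (-44.20, 0.000). Tangency of A1 to ZL means the radius PL is perpendicular to ZL, so P = L + (0, -8.6) = (-44.20, -8.600). Since PE ⟂ ET (tangency), |PT| = √(8.6² + 32.5²) = 33.62 regardless of where E sits on A1. So T lies on both circle(Z, 63.71) and circle(P, 33.62); the below-ZL intersection is T = (-47.89, -42.02). E is the foot of the tangent from T: E = (-52.71, -9.874).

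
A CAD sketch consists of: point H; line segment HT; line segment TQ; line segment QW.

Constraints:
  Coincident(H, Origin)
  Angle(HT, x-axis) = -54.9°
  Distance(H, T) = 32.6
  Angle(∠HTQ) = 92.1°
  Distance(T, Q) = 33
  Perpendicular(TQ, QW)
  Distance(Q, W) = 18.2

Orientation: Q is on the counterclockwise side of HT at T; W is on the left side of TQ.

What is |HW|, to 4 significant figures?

37.09

H is at the origin; HT runs at -54.9° with length 32.6, so T = 32.6·(cos -54.9°, sin -54.9°) = (18.75, -26.67). ∠HTQ = 92.1°, so TQ runs at -54.9° + (180° − 92.1°) = 33.00° from the x-axis; with |TQ| = 33.0, Q = T + 33.0·(cos 33.00°, sin 33.00°) = (46.42, -8.699). TQ is perpendicular to QW; with |QW| = 18.2 on the left of TQ, W = Q + 18.2·(-0.5446, 0.8387) = (36.51, 6.565). Then |HW| = |W − H| = 37.09.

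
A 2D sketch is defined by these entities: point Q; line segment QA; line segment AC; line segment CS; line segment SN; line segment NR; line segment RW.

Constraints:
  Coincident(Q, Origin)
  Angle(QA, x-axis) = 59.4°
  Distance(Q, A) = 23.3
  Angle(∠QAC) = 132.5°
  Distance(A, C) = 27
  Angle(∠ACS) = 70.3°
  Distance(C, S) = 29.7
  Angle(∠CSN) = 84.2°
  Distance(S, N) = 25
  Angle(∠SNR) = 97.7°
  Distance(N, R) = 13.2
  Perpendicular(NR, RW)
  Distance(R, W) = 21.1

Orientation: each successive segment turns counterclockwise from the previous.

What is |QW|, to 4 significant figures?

34.83

Q is at the origin; QA runs at 59.4° with length 23.3, so A = (11.86, 20.06). ∠QAC = 132.5° gives AC at 106.9° from the x-axis; with |AC| = 27.0, C = (4.012, 45.89). ∠ACS = 70.3° gives CS at -143.4° from the x-axis; with |CS| = 29.7, S = (-19.83, 28.18). ∠CSN = 84.2° gives SN at -47.60° from the x-axis; with |SN| = 25.0, N = (-2.974, 9.720). ∠SNR = 97.7° gives NR at 34.70° from the x-axis; with |NR| = 13.2, R = (7.878, 17.23). NR ⟂ RW, so RW runs at 124.7°; with |RW| = 21.1, W = (-4.134, 34.58). Then |QW| = |W − Q| = 34.83.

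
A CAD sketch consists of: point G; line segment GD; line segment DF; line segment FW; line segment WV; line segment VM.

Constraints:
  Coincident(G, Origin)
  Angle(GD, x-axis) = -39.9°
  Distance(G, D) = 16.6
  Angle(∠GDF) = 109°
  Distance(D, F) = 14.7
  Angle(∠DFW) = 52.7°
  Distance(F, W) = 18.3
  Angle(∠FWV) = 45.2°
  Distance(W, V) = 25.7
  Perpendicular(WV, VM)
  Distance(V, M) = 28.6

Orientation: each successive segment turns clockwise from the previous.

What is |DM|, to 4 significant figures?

32.04

G is at the origin; GD runs at -39.9° with length 16.6, so D = (12.73, -10.65). ∠GDF = 109.0° gives DF at -110.9° from the x-axis; with |DF| = 14.7, F = (7.491, -24.38). ∠DFW = 52.7° gives FW at 121.8° from the x-axis; with |FW| = 18.3, W = (-2.152, -8.828). ∠FWV = 45.2° gives WV at -13.00° from the x-axis; with |WV| = 25.7, V = (22.89, -14.61). WV is perpendicular to VM, so VM runs at -103.0°; with |VM| = 28.6, M = (16.46, -42.48). Then |DM| = |M − D| = 32.04.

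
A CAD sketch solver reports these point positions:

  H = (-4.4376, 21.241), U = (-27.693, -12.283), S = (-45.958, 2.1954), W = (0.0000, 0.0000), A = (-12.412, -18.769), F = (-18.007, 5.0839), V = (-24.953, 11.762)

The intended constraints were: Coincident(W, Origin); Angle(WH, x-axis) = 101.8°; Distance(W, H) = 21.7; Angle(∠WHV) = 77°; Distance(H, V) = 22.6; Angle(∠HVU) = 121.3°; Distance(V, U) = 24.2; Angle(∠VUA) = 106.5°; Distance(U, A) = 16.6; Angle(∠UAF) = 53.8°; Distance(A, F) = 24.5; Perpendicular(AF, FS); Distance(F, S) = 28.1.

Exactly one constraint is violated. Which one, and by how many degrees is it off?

Perpendicular(AF, FS) — off by 7.30°.

W = (0.00, 0.00) ✓; WH at 101.8° ✓; |WH| = 21.70 ✓; ∠WHV = 77.00° ✓; |HV| = 22.60 ✓; ∠HVU = 121.3° ✓; |VU| = 24.20 ✓; ∠VUA = 106.5° ✓; |UA| = 16.60 ✓; ∠UAF = 53.80° ✓; |AF| = 24.50 ✓; ∠(AF, FS) = 82.70° ✗; |FS| = 28.10 ✓.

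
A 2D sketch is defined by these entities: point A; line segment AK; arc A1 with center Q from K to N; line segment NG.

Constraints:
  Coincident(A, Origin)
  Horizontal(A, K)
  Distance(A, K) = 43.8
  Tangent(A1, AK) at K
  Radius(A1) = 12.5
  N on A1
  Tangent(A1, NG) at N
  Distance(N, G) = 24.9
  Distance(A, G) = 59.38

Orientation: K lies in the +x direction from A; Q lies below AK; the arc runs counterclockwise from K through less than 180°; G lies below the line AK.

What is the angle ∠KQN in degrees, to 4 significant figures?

116.2°

A is at the origin; A and K share the same y with |AK| = 43.8 and K on the +x side, so K = (43.80, 0.000). The tangent condition forces QK to be normal to AK, so Q = K + (0, -12.5) = (43.80, -12.50). Since QN ⟂ NG (tangency), |QG| = √(12.5² + 24.9²) = 27.86 regardless of where N sits on A1. So G lies on both circle(A, 59.38) and circle(Q, 27.86); the below-AK intersection is G = (43.55, -40.36). N is the foot of the tangent from G: N = (32.58, -18.01).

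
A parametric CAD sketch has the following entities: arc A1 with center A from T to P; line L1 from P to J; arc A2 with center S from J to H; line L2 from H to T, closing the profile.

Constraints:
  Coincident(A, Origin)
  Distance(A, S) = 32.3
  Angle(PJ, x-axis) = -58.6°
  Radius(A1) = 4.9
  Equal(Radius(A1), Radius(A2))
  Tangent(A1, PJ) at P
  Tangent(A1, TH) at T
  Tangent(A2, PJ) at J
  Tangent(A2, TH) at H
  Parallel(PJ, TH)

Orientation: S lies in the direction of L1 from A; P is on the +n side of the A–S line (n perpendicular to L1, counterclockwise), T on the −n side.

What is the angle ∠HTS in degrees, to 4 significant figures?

8.626°

Tangency of A1 to both parallel lines with radius 4.9 puts P and T at A ± 4.9·n: P = (4.182, 2.553), T = (-4.182, -2.553). Equal radii place J and H the same way about S: J = S + 4.9·n = (21.01, -25.02), H = S − 4.9·n = (12.65, -30.12). Then cos ∠HTS = TH·TS / (|TH||TS|), giving 8.626°.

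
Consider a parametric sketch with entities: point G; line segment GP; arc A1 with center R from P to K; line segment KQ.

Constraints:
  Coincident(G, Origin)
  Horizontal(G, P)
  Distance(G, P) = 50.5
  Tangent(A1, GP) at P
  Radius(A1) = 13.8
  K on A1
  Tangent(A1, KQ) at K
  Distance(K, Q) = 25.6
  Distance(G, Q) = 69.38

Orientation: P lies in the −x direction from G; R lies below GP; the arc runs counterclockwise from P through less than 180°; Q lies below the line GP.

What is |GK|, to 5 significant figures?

66.117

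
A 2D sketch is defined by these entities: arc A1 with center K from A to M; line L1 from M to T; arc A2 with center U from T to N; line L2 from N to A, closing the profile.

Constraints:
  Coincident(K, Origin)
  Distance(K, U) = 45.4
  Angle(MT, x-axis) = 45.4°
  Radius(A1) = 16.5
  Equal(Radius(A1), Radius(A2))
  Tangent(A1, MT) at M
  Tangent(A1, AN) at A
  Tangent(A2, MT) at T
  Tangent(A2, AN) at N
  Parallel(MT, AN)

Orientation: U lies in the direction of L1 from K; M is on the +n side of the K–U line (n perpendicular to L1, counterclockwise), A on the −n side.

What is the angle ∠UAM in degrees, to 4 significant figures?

70.03°

K is at the origin and U lies 45.4 along u from K, so U = 45.4·u = (31.88, 32.33). Tangency of A1 to both parallel lines with radius 16.5 puts M and A at K ± 16.5·n: M = (-11.75, 11.59), A = (11.75, -11.59). Then cos ∠UAM = AU·AM / (|AU||AM|), giving 70.03°.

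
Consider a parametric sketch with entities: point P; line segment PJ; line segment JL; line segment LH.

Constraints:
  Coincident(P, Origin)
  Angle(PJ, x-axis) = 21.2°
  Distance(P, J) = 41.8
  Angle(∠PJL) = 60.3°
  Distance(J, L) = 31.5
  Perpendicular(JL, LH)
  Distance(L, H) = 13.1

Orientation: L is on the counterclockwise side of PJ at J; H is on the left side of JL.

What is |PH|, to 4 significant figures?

25.59

∠PJL = 60.3°, so JL runs at 21.2° + (180° − 60.3°) = 140.9° from the x-axis; with |JL| = 31.5, L = J + 31.5·(cos 140.9°, sin 140.9°) = (14.53, 34.98). JL ⟂ LH; with |LH| = 13.1 on the left of JL, H = L + 13.1·(-0.6307, -0.7760) = (6.264, 24.82). Then |PH| = |H − P| = 25.59.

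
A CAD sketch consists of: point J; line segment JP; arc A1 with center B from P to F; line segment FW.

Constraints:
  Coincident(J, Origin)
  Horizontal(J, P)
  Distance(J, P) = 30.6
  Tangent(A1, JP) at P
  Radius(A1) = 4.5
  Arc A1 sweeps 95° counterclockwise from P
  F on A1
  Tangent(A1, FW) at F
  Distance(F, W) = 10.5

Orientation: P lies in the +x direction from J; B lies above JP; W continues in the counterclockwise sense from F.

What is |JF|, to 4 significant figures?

35.42

J is at the origin; J and P share the same y with |JP| = 30.6 and P on the +x side, so P = (30.60, 0.000). A1 meets JP tangentially, so BP is at right angles to JP, so B = P + (0, 4.5) = (30.60, 4.500). On A1, P sits at bearing -90° from B; a 95° counterclockwise sweep puts F at bearing 5°, so F = B + 4.5·(cos 5°, sin 5°) = (35.08, 4.892). Then |JF| = |F − J| = 35.42.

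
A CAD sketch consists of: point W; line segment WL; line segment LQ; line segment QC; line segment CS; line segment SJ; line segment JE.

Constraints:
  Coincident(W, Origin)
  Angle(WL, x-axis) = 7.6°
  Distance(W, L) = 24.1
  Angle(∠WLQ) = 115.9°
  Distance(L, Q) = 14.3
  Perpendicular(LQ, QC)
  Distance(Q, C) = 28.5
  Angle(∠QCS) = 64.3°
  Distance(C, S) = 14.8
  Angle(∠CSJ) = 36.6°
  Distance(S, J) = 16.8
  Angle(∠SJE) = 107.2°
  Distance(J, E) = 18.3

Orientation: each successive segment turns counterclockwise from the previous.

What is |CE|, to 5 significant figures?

13.478

∠CSJ = 36.6° gives SJ at 60.800° from the x-axis; with |SJ| = 16.8, J = (11.422, 25.701). ∠SJE = 107.2° gives JE at 133.60° from the x-axis; with |JE| = 18.3, E = (-1.1981, 38.954). Then |CE| = |E − C| = 13.478.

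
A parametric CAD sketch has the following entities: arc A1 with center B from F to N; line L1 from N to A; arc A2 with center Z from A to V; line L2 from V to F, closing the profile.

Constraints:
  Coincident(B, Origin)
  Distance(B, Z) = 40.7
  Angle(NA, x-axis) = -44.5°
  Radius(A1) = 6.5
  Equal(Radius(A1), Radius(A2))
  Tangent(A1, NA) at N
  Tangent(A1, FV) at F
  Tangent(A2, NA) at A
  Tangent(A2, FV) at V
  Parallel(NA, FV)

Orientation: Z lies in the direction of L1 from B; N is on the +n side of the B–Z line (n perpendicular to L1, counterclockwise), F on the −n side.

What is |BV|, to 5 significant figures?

41.216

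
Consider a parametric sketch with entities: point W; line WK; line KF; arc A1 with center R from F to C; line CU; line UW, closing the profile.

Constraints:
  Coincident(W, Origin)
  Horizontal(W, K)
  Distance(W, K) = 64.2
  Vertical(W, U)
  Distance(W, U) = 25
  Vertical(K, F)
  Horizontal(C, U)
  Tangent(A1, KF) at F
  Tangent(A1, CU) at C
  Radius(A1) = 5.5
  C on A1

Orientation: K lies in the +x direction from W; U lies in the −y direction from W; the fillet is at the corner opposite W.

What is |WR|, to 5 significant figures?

61.854

W and U share the same x with |WU| = 25.0 and U on the −y side, so U = (0.0000, -25.000). The virtual corner opposite W is at (64.200, -25.000). The tangent condition forces RF to be normal to KF and tangency of A1 to CU means the radius RC is perpendicular to CU, with radius 5.5, so the center R sits 5.5 in from both sides at R = (58.700, -19.500). Then |WR| = |R − W| = 61.854.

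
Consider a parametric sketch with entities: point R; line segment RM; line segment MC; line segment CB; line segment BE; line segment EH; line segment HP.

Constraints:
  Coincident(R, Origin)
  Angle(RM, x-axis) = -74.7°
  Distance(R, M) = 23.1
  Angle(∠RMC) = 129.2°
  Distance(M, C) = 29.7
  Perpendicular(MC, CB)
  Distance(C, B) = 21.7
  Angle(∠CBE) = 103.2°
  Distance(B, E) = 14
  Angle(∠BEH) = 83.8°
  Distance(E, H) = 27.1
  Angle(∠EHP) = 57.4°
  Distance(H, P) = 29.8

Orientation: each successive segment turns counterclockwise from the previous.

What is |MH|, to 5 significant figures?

12.923

R is at the origin; RM runs at -74.7° with length 23.1, so M = (6.0955, -22.281). ∠RMC = 129.2° gives MC at -23.900° from the x-axis; with |MC| = 29.7, C = (33.249, -34.314). MC is perpendicular to CB, so CB runs at 66.100°; with |CB| = 21.7, B = (42.040, -14.475). ∠CBE = 103.2° gives BE at 142.90° from the x-axis; with |BE| = 14.0, E = (30.874, -6.0298). ∠BEH = 83.8° gives EH at -120.90° from the x-axis; with |EH| = 27.1, H = (16.957, -29.283). Then |MH| = |H − M| = 12.923.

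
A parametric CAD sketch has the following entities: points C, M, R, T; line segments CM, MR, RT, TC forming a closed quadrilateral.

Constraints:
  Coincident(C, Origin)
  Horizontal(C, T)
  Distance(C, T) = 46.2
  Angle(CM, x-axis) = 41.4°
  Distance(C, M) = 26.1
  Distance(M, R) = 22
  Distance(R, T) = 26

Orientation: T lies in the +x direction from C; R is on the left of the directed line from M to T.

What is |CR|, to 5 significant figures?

47.370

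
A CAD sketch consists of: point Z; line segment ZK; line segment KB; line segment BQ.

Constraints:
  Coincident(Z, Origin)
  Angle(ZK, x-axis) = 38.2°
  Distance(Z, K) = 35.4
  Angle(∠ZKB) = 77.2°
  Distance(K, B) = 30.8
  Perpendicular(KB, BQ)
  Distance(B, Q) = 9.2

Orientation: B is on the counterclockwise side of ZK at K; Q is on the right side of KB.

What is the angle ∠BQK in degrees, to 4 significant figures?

73.37°

Z is at the origin; ZK runs at 38.2° with length 35.4, so K = 35.4·(cos 38.2°, sin 38.2°) = (27.82, 21.89). ∠ZKB = 77.2°, so KB runs at 38.2° + (180° − 77.2°) = 141.0° from the x-axis; with |KB| = 30.8, B = K + 30.8·(cos 141.0°, sin 141.0°) = (3.883, 41.27). The perpendicularity gives BQ at right angles to KB; with |BQ| = 9.2 on the right of KB, Q = B + 9.2·(0.6293, 0.7771) = (9.673, 48.42). Then cos ∠BQK = QB·QK / (|QB||QK|), giving 73.37°.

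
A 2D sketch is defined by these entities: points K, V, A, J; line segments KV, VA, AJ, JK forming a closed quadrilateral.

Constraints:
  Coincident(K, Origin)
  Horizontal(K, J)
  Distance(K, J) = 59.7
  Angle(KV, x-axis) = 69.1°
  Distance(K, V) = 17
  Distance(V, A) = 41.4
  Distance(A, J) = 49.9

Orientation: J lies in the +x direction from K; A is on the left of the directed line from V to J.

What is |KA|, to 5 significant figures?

57.155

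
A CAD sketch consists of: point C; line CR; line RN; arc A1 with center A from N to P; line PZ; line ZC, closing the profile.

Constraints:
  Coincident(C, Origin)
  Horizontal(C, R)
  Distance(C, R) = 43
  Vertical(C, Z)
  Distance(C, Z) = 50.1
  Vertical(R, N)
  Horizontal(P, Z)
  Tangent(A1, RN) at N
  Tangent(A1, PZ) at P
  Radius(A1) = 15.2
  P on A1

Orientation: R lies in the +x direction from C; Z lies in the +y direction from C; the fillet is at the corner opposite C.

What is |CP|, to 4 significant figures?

57.30

C is at the origin; C and R share the same y with |CR| = 43.0 and R on the +x side, so R = (43.00, 0.000). C and Z share the same x with |CZ| = 50.1 and Z on the +y side, so Z = (0.000, 50.10). The virtual corner opposite C is at (43.00, 50.10). The tangent condition forces AN to be normal to RN and since A1 is tangent to PZ there, AP ⟂ PZ, with radius 15.2, so the center A sits 15.2 in from both sides at A = (27.80, 34.90). That places the tangent points at N = (43.00, 34.90) on RN and P = (27.80, 50.10) on PZ. Then |CP| = |P − C| = 57.30.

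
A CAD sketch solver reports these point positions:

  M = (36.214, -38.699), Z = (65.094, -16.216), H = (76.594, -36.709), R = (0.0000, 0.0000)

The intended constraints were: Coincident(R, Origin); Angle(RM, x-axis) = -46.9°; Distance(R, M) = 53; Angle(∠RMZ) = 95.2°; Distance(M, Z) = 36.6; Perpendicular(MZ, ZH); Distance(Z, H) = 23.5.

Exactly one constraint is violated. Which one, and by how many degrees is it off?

Perpendicular(MZ, ZH) — off by 8.60°.

R = (0.00, 0.00) ✓; RM at -46.90° ✓; |RM| = 53.00 ✓; ∠RMZ = 95.20° ✓; |MZ| = 36.60 ✓; ∠(MZ, ZH) = 98.60° ✗; |ZH| = 23.50 ✓.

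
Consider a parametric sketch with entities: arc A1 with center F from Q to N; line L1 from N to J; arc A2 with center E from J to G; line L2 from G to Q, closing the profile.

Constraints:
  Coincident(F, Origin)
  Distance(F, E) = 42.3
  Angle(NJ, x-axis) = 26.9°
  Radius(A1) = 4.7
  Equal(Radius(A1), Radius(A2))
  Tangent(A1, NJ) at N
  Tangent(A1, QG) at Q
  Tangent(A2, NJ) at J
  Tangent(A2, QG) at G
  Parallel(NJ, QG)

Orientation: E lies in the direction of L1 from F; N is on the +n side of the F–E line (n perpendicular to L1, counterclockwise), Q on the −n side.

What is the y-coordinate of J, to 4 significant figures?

23.33

The slot axis is L1's direction at 26.9°, so u = (cos 26.9°, sin 26.9°) = (0.8918, 0.4524) and n = (−sin 26.9°, cos 26.9°) = (-0.4524, 0.8918). F is at the origin and E lies 42.3 along u from F, so E = 42.3·u = (37.72, 19.14). Tangency of A1 to both parallel lines with radius 4.7 puts N and Q at F ± 4.7·n: N = (-2.126, 4.191), Q = (2.126, -4.191). Equal radii place J and G the same way about E: J = E + 4.7·n = (35.60, 23.33), G = E − 4.7·n = (39.85, 14.95). So J.y = 23.33.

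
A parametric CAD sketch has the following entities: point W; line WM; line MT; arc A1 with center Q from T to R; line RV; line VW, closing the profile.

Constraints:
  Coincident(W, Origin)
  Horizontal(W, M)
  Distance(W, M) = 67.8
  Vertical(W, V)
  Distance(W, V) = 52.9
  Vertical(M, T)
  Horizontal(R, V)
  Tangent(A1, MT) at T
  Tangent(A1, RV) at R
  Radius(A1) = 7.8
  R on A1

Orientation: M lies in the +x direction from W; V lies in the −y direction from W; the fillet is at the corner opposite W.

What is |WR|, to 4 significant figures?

79.99

The virtual corner opposite W is at (67.80, -52.90). Since A1 is tangent to MT there, QT ⟂ MT and tangency of A1 to RV means the radius QR is perpendicular to RV, with radius 7.8, so the center Q sits 7.8 in from both sides at Q = (60.00, -45.10). That places the tangent points at T = (67.80, -45.10) on MT and R = (60.00, -52.90) on RV. Then |WR| = |R − W| = 79.99.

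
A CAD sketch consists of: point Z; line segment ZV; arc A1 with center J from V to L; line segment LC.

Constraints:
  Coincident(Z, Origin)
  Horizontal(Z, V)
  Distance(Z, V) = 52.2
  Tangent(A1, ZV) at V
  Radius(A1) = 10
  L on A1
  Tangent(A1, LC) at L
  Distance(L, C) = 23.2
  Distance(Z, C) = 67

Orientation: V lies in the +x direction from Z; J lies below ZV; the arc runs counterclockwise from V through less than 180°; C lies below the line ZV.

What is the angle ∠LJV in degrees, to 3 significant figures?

125°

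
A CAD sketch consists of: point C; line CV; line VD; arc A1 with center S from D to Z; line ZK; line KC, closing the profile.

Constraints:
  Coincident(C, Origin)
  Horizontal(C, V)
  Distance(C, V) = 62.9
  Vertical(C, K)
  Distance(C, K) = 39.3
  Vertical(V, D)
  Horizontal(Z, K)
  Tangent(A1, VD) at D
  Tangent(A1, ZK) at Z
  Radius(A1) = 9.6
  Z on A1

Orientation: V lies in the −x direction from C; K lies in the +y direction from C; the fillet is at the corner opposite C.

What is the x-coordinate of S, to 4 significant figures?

-53.30

C is at the origin; C and V share the same y with |CV| = 62.9 and V on the −x side, so V = (-62.90, 0.000). CK is vertical with |CK| = 39.3 and K on the +y side, so K = (0.000, 39.30). The virtual corner opposite C is at (-62.90, 39.30). Tangency of A1 to VD means the radius SD is perpendicular to VD and the tangent condition forces SZ to be normal to ZK, with radius 9.6, so the center S sits 9.6 in from both sides at S = (-53.30, 29.70). So S.x = -53.30.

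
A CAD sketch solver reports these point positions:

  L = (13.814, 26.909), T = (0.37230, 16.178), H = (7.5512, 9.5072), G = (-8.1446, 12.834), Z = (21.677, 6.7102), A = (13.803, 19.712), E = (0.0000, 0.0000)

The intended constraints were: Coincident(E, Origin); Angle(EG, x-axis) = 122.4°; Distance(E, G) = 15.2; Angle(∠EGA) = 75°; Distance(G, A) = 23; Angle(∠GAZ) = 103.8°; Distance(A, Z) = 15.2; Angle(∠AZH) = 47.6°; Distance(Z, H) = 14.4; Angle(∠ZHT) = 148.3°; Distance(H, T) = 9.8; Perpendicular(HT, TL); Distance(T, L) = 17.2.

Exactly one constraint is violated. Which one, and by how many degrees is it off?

Perpendicular(HT, TL) — off by 8.50°.

E = (0.00, 0.00) ✓; EG at 122.4° ✓; |EG| = 15.20 ✓; ∠EGA = 75.00° ✓; |GA| = 23.00 ✓; ∠GAZ = 103.8° ✓; |AZ| = 15.20 ✓; ∠AZH = 47.60° ✓; |ZH| = 14.40 ✓; ∠ZHT = 148.3° ✓; |HT| = 9.800 ✓; ∠(HT, TL) = 98.50° ✗; |TL| = 17.20 ✓.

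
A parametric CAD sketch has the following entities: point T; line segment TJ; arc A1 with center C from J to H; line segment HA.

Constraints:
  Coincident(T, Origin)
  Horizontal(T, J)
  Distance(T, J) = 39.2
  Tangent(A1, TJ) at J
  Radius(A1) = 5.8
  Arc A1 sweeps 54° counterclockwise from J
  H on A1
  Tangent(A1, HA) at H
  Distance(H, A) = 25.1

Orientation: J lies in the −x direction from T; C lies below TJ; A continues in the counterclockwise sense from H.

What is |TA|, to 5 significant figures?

62.885

T is at the origin; TJ is horizontal with |TJ| = 39.2 and J on the −x side, so J = (-39.200, 0.0000). Tangency of A1 to TJ means the radius CJ is perpendicular to TJ, so C = J + (0, -5.8) = (-39.200, -5.8000). On A1, J sits at bearing 90° from C; a 54° counterclockwise sweep puts H at bearing 144°, so H = C + 5.8·(cos 144°, sin 144°) = (-43.892, -2.3908). Since A1 is tangent to HA there, CH ⟂ HA, so HA runs along (−sin 144°, cos 144°); with |HA| = 25.1, A = (-58.646, -22.697). Then |TA| = |A − T| = 62.885.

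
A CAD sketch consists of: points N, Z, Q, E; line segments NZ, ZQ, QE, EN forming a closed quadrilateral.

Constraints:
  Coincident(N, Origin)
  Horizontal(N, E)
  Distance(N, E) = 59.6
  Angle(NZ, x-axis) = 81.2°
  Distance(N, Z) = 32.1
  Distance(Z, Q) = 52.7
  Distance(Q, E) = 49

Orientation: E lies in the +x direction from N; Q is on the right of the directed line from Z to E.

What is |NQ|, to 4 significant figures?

24.95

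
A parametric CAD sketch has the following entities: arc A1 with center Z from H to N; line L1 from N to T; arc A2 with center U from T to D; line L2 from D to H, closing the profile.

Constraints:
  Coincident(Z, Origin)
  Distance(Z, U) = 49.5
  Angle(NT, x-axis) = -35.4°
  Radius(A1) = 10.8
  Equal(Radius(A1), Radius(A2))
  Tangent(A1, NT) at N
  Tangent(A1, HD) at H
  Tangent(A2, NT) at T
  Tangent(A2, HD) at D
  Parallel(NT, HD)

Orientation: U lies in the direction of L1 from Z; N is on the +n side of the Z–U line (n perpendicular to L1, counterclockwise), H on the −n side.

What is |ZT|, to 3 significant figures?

50.7

The slot axis is L1's direction at -35.4°, so u = (cos -35.4°, sin -35.4°) = (0.815, -0.579) and n = (−sin -35.4°, cos -35.4°) = (0.579, 0.815). Z is at the origin and U lies 49.5 along u from Z, so U = 49.5·u = (40.3, -28.7). Tangency of A1 to both parallel lines with radius 10.8 puts N and H at Z ± 10.8·n: N = (6.26, 8.80), H = (-6.26, -8.80). Equal radii place T and D the same way about U: T = U + 10.8·n = (46.6, -19.9), D = U − 10.8·n = (34.1, -37.5). Then |ZT| = |T − Z| = 50.7.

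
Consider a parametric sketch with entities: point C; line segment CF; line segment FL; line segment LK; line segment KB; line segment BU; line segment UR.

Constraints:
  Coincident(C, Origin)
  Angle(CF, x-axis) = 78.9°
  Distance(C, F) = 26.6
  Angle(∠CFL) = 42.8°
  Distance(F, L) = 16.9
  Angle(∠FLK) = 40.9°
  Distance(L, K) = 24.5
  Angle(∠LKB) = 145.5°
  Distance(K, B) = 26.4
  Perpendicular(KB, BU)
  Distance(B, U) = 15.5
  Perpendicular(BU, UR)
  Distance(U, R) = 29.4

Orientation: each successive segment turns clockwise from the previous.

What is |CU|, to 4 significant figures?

51.19

C is at the origin; CF runs at 78.9° with length 26.6, so F = (5.121, 26.10). ∠CFL = 42.8° gives FL at -58.30° from the x-axis; with |FL| = 16.9, L = (14.00, 11.72). ∠FLK = 40.9° gives LK at 162.6° from the x-axis; with |LK| = 24.5, K = (-9.377, 19.05). ∠LKB = 145.5° gives KB at 128.1° from the x-axis; with |KB| = 26.4, B = (-25.67, 39.83). KB ⟂ BU, so BU runs at 38.10°; with |BU| = 15.5, U = (-13.47, 49.39). Then |CU| = |U − C| = 51.19.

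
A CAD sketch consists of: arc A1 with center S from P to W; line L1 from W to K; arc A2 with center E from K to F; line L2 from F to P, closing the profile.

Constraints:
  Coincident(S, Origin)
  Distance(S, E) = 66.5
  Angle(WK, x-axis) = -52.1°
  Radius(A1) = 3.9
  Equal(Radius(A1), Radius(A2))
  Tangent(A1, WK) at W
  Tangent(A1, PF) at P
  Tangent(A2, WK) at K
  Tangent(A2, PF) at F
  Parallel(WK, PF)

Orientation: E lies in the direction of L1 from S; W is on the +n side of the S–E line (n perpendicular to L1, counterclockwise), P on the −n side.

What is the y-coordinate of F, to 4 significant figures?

-54.87

Tangency of A1 to both parallel lines with radius 3.9 puts W and P at S ± 3.9·n: W = (3.077, 2.396), P = (-3.077, -2.396). Equal radii place K and F the same way about E: K = E + 3.9·n = (43.93, -50.08), F = E − 3.9·n = (37.77, -54.87). So F.y = -54.87.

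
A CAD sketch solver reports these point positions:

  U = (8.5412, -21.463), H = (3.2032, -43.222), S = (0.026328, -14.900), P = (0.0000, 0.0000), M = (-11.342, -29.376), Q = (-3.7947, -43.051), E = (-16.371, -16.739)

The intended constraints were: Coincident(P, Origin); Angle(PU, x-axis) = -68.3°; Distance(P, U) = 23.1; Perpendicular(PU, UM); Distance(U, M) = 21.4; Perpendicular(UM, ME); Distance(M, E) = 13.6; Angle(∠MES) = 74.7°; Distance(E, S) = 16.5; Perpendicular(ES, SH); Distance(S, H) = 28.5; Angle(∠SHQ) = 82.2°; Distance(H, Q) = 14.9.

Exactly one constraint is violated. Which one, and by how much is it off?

Distance(H, Q) = 14.9 — off by 7.90.

P = (0.00, 0.00) ✓; PU at -68.30° ✓; |PU| = 23.10 ✓; ∠(PU, UM) = 90.00° ✓; |UM| = 21.40 ✓; ∠(UM, ME) = 90.00° ✓; |ME| = 13.60 ✓; ∠MES = 74.70° ✓; |ES| = 16.50 ✓; ∠(ES, SH) = 90.00° ✓; |SH| = 28.50 ✓; ∠SHQ = 82.20° ✓; |HQ| = 7.000 ✗.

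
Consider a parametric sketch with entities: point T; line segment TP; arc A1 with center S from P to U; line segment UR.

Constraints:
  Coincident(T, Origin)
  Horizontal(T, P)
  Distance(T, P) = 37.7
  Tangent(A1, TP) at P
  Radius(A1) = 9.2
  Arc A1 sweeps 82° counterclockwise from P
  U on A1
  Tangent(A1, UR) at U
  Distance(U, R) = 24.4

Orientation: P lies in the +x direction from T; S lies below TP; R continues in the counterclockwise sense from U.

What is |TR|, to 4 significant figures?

40.79

T is at the origin; TP is horizontal with |TP| = 37.7 and P on the +x side, so P = (37.70, 0.000). The tangent condition forces SP to be normal to TP, so S = P + (0, -9.2) = (37.70, -9.200). On A1, P sits at bearing 90° from S; an 82° counterclockwise sweep puts U at bearing 172°, so U = S + 9.2·(cos 172°, sin 172°) = (28.59, -7.920). Since A1 is tangent to UR there, SU ⟂ UR, so UR runs along (−sin 172°, cos 172°); with |UR| = 24.4, R = (25.19, -32.08). Then |TR| = |R − T| = 40.79.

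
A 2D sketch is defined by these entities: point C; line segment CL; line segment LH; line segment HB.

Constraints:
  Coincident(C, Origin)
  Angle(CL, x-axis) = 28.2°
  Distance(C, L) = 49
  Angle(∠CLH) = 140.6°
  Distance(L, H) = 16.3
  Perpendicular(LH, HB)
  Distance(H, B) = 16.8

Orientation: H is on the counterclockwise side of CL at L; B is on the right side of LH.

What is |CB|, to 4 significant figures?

72.31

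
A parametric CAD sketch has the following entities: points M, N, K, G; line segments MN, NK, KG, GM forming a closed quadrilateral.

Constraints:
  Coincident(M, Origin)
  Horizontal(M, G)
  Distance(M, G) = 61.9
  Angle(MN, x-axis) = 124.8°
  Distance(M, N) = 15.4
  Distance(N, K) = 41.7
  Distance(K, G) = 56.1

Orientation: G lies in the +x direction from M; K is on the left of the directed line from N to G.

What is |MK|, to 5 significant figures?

46.013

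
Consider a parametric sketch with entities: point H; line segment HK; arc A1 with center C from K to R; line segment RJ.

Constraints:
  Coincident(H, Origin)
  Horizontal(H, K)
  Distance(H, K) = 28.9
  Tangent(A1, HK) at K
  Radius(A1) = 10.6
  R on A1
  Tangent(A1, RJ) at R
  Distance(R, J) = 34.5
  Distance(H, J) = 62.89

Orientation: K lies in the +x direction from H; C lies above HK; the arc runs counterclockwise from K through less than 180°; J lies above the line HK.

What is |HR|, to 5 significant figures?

40.088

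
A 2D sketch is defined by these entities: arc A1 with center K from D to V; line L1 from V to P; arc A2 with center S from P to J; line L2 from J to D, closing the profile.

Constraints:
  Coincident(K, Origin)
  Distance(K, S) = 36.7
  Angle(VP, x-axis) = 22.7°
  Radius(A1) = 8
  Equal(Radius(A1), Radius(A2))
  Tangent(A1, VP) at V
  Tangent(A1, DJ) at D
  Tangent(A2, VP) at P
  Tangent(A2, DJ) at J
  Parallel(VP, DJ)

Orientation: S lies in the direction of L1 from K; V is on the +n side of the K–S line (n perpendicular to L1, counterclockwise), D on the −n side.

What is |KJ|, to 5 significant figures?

37.562

Tangency of A1 to both parallel lines with radius 8.0 puts V and D at K ± 8.0·n: V = (-3.0872, 7.3803), D = (3.0872, -7.3803). Equal radii place P and J the same way about S: P = S + 8.0·n = (30.770, 21.543), J = S − 8.0·n = (36.944, 6.7824). Then |KJ| = |J − K| = 37.562.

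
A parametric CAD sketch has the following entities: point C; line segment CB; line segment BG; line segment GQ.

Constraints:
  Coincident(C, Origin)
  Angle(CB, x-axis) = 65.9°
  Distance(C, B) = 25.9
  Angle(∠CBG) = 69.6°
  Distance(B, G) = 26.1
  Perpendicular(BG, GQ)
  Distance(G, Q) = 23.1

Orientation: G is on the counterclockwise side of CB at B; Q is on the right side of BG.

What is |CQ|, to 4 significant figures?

50.36

C is at the origin; CB runs at 65.9° with length 25.9, so B = 25.9·(cos 65.9°, sin 65.9°) = (10.58, 23.64). ∠CBG = 69.6°, so BG runs at 65.9° + (180° − 69.6°) = 176.3° from the x-axis; with |BG| = 26.1, G = B + 26.1·(cos 176.3°, sin 176.3°) = (-15.47, 25.33). BG is perpendicular to GQ; with |GQ| = 23.1 on the right of BG, Q = G + 23.1·(0.06453, 0.9979) = (-13.98, 48.38). Then |CQ| = |Q − C| = 50.36.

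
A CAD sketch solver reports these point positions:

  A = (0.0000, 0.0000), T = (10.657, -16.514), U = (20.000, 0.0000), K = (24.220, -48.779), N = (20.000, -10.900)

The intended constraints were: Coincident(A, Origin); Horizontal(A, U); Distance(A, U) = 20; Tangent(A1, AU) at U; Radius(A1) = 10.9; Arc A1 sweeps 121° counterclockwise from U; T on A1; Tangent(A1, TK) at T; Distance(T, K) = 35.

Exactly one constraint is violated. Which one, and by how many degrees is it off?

Tangent(A1, TK) at T — off by 8.20°.

A = (0.00, 0.00) ✓; A.y = 0.00, U.y = 0.00 ✓; |AU| = 20.00 ✓; ∠(NU, UA) = 90.00° ✓; |NU| = 10.90 ✓; bearing(N→T) − bearing(N→U) = 121.0° ✓; |NT| = 10.90 ✓; ∠(NT, TK) = 98.20° ✗; |TK| = 35.00 ✓.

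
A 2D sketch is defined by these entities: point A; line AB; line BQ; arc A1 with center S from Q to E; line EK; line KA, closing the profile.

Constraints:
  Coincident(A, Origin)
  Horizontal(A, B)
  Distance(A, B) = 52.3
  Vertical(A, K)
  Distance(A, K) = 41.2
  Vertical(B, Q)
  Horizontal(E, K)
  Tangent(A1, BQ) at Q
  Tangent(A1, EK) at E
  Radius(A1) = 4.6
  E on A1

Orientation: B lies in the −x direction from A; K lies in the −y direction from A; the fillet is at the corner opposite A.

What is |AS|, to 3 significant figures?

60.1

A is at the origin; AB is horizontal with |AB| = 52.3 and B on the −x side, so B = (-52.3, 0.00). A and K share the same x with |AK| = 41.2 and K on the −y side, so K = (0.00, -41.2). The virtual corner opposite A is at (-52.3, -41.2). A1 meets BQ tangentially, so SQ is at right angles to BQ and the tangent condition forces SE to be normal to EK, with radius 4.6, so the center S sits 4.6 in from both sides at S = (-47.7, -36.6). Then |AS| = |S − A| = 60.1.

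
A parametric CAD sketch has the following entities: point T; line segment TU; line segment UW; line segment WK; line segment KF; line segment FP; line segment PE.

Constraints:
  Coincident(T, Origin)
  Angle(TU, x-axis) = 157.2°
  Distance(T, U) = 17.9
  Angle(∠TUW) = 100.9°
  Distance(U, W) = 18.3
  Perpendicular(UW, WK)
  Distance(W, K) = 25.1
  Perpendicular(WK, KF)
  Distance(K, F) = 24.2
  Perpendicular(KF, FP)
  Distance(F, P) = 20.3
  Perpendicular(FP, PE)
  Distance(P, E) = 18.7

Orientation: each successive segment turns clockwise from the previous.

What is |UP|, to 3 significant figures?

7.61

T is at the origin; TU runs at 157.2° with length 17.9, so U = (-16.5, 6.94). ∠TUW = 100.9° gives UW at 78.1° from the x-axis; with |UW| = 18.3, W = (-12.7, 24.8). UW ⟂ WK, so WK runs at -11.9°; with |WK| = 25.1, K = (11.8, 19.7). WK is perpendicular to KF, so KF runs at -102°; with |KF| = 24.2, F = (6.84, -4.01). The perpendicularity gives FP at right angles to KF, so FP runs at 168°; with |FP| = 20.3, P = (-13.0, 0.174). Then |UP| = |P − U| = 7.61.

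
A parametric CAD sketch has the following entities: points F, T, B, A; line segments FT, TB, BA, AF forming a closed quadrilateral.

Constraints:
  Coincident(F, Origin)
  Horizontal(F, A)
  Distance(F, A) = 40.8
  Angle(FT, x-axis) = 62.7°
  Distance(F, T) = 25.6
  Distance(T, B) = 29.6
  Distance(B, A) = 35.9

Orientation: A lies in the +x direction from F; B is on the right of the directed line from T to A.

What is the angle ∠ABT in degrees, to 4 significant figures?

67.80°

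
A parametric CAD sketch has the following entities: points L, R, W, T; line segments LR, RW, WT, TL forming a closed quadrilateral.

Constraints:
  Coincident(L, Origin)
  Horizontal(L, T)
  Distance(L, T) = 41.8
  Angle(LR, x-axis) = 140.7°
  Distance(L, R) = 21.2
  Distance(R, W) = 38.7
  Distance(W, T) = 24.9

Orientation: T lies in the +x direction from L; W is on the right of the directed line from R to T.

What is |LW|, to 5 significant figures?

18.251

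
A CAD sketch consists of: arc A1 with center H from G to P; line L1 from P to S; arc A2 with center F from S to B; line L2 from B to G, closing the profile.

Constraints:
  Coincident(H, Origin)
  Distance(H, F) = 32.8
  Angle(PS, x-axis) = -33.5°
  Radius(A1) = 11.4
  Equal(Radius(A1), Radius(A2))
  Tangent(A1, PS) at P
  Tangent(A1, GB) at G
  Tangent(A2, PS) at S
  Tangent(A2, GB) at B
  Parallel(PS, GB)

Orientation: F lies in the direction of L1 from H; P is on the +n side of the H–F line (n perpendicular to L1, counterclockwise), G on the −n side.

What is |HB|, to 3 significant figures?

34.7

Tangency of A1 to both parallel lines with radius 11.4 puts P and G at H ± 11.4·n: P = (6.29, 9.51), G = (-6.29, -9.51). Equal radii place S and B the same way about F: S = F + 11.4·n = (33.6, -8.60), B = F − 11.4·n = (21.1, -27.6). Then |HB| = |B − H| = 34.7.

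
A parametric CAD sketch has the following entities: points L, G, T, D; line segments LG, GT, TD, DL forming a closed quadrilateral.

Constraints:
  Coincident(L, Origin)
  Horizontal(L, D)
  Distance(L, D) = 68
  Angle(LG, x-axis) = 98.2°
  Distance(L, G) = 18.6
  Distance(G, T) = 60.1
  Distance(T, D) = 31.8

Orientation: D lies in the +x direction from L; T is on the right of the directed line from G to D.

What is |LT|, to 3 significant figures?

47.9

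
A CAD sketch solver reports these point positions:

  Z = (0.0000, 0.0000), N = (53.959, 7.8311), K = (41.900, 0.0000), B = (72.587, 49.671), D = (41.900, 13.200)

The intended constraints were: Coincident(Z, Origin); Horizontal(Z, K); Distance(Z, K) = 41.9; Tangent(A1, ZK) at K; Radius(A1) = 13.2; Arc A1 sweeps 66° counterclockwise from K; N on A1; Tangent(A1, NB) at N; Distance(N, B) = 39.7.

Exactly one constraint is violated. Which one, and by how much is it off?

Distance(N, B) = 39.7 — off by 6.10.

Z = (0.00, 0.00) ✓; Z.y = 0.00, K.y = 0.00 ✓; |ZK| = 41.90 ✓; ∠(DK, KZ) = 90.00° ✓; |DK| = 13.20 ✓; bearing(D→N) − bearing(D→K) = 66.00° ✓; |DN| = 13.20 ✓; ∠(DN, NB) = 90.00° ✓; |NB| = 45.80 ✗.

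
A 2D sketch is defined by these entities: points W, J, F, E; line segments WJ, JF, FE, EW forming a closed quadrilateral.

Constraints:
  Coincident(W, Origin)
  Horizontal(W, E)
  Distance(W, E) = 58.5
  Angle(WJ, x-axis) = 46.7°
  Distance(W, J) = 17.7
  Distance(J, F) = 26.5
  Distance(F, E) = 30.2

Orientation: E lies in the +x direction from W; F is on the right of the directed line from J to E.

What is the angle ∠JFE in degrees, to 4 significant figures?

116.0°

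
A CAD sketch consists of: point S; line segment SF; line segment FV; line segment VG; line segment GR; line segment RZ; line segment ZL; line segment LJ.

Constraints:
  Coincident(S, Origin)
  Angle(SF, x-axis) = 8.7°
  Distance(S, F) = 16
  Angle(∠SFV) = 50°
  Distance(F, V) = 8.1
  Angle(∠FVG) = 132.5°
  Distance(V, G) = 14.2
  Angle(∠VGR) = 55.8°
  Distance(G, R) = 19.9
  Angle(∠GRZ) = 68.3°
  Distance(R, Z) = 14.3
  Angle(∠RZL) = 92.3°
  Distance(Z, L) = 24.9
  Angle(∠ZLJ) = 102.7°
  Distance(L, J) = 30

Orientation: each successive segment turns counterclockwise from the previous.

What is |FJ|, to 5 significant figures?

43.330

S is at the origin; SF runs at 8.7° with length 16.0, so F = (15.816, 2.4202). ∠SFV = 50.0° gives FV at 138.70° from the x-axis; with |FV| = 8.1, V = (9.7307, 7.7662). ∠FVG = 132.5° gives VG at -173.80° from the x-axis; with |VG| = 14.2, G = (-4.3863, 6.2326). ∠VGR = 55.8° gives GR at -49.600° from the x-axis; with |GR| = 19.9, R = (8.5113, -8.9220). ∠GRZ = 68.3° gives RZ at 62.100° from the x-axis; with |RZ| = 14.3, Z = (15.203, 3.7158). ∠RZL = 92.3° gives ZL at 149.80° from the x-axis; with |ZL| = 24.9, L = (-6.3177, 16.241). ∠ZLJ = 102.7° gives LJ at -132.90° from the x-axis; with |LJ| = 30.0, J = (-26.739, -5.7353). Then |FJ| = |J − F| = 43.330.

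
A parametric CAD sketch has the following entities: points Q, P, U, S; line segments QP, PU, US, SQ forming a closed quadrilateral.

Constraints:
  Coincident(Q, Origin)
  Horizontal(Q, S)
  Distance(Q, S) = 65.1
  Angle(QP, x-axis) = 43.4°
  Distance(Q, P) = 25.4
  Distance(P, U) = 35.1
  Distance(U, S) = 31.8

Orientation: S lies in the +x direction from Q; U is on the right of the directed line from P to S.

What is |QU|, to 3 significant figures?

38.3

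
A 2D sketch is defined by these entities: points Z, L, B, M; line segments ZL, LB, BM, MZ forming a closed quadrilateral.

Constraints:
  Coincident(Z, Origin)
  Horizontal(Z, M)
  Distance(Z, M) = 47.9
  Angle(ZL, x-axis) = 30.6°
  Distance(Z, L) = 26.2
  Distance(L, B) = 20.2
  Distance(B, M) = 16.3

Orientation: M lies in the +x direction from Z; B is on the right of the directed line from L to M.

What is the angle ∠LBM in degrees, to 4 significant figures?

102.9°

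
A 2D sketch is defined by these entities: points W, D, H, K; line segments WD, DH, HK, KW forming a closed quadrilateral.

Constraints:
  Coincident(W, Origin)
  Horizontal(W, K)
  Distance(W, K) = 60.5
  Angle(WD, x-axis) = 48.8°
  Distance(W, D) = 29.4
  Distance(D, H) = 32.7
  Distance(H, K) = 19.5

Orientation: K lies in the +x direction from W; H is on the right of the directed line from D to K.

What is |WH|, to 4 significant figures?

41.20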